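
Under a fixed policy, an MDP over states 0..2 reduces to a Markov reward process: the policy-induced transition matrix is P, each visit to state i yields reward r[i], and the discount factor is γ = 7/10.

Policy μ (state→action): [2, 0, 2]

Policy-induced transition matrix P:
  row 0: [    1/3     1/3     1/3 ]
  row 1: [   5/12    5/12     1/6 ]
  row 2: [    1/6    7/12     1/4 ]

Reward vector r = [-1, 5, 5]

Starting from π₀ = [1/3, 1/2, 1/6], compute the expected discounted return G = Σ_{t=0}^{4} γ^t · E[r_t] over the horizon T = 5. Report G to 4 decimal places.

t=0: π = [0.3333, 0.5000, 0.1667], E[r] = 3.0000, γ^t·E[r] = 3.000000, running G = 3.000000
t=1: π = [0.3472, 0.4167, 0.2361], E[r] = 2.9167, γ^t·E[r] = 2.041667, running G = 5.041667
t=2: π = [0.3287, 0.4271, 0.2442], E[r] = 3.0278, γ^t·E[r] = 1.483611, running G = 6.525278
t=3: π = [0.3282, 0.4300, 0.2418], E[r] = 3.0307, γ^t·E[r] = 1.039520, running G = 7.564798
t=4: π = [0.3289, 0.4296, 0.2415], E[r] = 3.0268, γ^t·E[r] = 0.726738, running G = 8.291536

G = 8.2915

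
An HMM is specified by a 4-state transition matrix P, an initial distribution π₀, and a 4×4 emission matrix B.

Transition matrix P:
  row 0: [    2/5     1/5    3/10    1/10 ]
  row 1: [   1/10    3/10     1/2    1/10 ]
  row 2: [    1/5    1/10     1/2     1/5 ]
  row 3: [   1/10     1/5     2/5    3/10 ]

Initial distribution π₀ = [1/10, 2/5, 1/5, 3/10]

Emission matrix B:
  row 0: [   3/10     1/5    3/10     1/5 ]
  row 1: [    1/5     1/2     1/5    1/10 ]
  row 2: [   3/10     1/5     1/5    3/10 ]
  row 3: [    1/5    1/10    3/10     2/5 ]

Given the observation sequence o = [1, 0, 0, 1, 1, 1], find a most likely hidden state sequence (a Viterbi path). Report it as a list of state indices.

t=0: δ = [2.000e-02, 2.000e-01, 4.000e-02, 3.000e-02]  (obs o_0=1)
t=1: δ = [6.000e-03, 1.200e-02, 3.000e-02, 4.000e-03]  ψ = [1, 1, 1, 1]  (obs o_1=0)
t=2: δ = [1.800e-03, 7.200e-04, 4.500e-03, 1.200e-03]  ψ = [2, 1, 2, 2]  (obs o_2=0)
t=3: δ = [1.800e-04, 2.250e-04, 4.500e-04, 9.000e-05]  ψ = [2, 2, 2, 2]  (obs o_3=1)
t=4: δ = [1.800e-05, 3.375e-05, 4.500e-05, 9.000e-06]  ψ = [2, 1, 2, 2]  (obs o_4=1)
t=5: δ = [1.800e-06, 5.063e-06, 4.500e-06, 9.000e-07]  ψ = [2, 1, 2, 2]  (obs o_5=1)
backtrack: best end state = 1; path = [1, 2, 2, 1, 1, 1]

path = [1, 2, 2, 1, 1, 1]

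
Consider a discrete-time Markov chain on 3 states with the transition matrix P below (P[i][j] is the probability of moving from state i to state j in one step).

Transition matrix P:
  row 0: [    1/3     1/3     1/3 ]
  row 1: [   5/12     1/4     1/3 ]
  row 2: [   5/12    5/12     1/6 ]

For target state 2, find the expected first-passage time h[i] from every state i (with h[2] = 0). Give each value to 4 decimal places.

h = [3.0000, 3.0000, 0.0000]

First-step conditioning: h[2] = 0; for i ≠ 2, h[i] = 1 + Σ_k P[i][k]·h[k].
  h[0] = 1 + 1/3·h[0] + 1/3·h[1]
  h[1] = 1 + 5/12·h[0] + 1/4·h[1]
Solving the 2×2 linear system over states ≠ 2 gives exactly h = [3, 3, 0] (h[2] = 0 is the target).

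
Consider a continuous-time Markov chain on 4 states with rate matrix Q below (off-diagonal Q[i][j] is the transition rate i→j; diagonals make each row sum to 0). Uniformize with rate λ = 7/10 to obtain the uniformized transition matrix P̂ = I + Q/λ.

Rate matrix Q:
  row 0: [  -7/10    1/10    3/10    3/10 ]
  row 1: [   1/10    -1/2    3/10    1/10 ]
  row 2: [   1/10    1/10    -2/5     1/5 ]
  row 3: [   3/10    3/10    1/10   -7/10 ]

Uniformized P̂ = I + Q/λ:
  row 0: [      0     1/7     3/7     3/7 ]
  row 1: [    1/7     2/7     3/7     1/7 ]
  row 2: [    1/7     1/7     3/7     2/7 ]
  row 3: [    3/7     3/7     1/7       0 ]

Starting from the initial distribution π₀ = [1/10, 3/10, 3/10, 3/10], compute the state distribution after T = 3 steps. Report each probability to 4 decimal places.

t=0: π = [0.1000, 0.3000, 0.3000, 0.3000]
t=1: π = [0.2143, 0.2714, 0.3429, 0.1714]
t=2: π = [0.1612, 0.2306, 0.3796, 0.2286]
t=3: π = [0.1851, 0.2411, 0.3633, 0.2105]

π = [0.1851, 0.2411, 0.3633, 0.2105]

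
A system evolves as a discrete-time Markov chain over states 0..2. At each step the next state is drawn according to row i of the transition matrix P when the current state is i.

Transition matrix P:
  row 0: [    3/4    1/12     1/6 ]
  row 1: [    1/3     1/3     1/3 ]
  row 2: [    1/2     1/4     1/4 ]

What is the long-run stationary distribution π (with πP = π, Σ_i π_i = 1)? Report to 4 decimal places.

π = [0.6316, 0.1579, 0.2105]

Balance equations π_j = Σ_i π_i·P[i][j]:
  π_0 = 3/4·π_0 + 1/3·π_1 + 1/2·π_2
  π_1 = 1/12·π_0 + 1/3·π_1 + 1/4·π_2
  normalize: π_0 + π_1 + π_2 = 1
Solving the linear system gives exactly π = [12/19, 3/19, 4/19].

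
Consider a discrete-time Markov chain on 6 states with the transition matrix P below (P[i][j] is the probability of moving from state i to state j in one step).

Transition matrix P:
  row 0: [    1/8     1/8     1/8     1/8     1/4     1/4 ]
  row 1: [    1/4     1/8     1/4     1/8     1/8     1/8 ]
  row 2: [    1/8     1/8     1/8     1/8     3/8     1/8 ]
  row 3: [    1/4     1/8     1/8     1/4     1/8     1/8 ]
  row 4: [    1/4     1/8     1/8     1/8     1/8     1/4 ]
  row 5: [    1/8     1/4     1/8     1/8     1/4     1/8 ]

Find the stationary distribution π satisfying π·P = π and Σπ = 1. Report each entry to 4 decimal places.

Balance equations π_j = Σ_i π_i·P[i][j]:
  π_0 = 1/8·π_0 + 1/4·π_1 + 1/8·π_2 + 1/4·π_3 + 1/4·π_4 + 1/8·π_5
  π_1 = 1/8·π_0 + 1/8·π_1 + 1/8·π_2 + 1/8·π_3 + 1/8·π_4 + 1/4·π_5
  π_2 = 1/8·π_0 + 1/4·π_1 + 1/8·π_2 + 1/8·π_3 + 1/8·π_4 + 1/8·π_5
  π_3 = 1/8·π_0 + 1/8·π_1 + 1/8·π_2 + 1/4·π_3 + 1/8·π_4 + 1/8·π_5
  π_4 = 1/4·π_0 + 1/8·π_1 + 3/8·π_2 + 1/8·π_3 + 1/8·π_4 + 1/4·π_5
  normalize: π_0 + π_1 + π_2 + π_3 + π_4 + π_5 = 1
Solving the linear system gives exactly π = [106/567, 601/4095, 587/4095, 1/7, 7591/36855, 713/4095].

π = [0.1869, 0.1468, 0.1433, 0.1429, 0.2060, 0.1741]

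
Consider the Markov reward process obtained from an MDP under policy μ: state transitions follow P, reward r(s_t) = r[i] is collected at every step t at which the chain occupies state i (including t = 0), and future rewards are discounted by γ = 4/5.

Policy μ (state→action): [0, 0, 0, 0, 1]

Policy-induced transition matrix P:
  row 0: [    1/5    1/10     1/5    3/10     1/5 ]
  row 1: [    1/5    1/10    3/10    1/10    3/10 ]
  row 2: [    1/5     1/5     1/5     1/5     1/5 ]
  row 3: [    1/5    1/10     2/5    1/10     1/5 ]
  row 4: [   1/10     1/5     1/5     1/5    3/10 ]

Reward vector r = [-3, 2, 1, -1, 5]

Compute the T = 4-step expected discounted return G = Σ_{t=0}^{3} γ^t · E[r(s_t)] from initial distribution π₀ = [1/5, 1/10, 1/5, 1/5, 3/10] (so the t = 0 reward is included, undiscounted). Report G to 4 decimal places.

G = 3.1304

t=0: π = [0.2000, 0.1000, 0.2000, 0.2000, 0.3000], E[r] = 1.1000, γ^t·E[r] = 1.100000, running G = 1.100000
t=1: π = [0.1700, 0.1500, 0.2500, 0.1900, 0.2400], E[r] = 1.0500, γ^t·E[r] = 0.840000, running G = 1.940000
t=2: π = [0.1760, 0.1490, 0.2530, 0.1830, 0.2390], E[r] = 1.0350, γ^t·E[r] = 0.662400, running G = 2.602400
t=3: π = [0.1761, 0.1492, 0.2515, 0.1844, 0.2388], E[r] = 1.0312, γ^t·E[r] = 0.527974, running G = 3.130374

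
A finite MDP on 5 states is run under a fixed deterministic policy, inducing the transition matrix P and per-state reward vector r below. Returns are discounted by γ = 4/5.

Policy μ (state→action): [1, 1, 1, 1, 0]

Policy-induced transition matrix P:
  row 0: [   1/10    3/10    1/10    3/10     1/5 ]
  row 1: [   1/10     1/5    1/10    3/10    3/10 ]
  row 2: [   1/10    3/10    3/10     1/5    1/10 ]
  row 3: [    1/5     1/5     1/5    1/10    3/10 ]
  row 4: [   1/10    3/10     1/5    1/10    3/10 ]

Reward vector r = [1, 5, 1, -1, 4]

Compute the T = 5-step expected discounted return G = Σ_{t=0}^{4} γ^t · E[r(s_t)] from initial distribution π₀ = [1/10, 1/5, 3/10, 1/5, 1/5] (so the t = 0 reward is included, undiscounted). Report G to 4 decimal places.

G = 7.6003

t=0: π = [0.1000, 0.2000, 0.3000, 0.2000, 0.2000], E[r] = 2.0000, γ^t·E[r] = 2.000000, running G = 2.000000
t=1: π = [0.1200, 0.2600, 0.2000, 0.1900, 0.2300], E[r] = 2.3500, γ^t·E[r] = 1.880000, running G = 3.880000
t=2: π = [0.1190, 0.2550, 0.1820, 0.1960, 0.2480], E[r] = 2.3720, γ^t·E[r] = 1.518080, running G = 5.398080
t=3: π = [0.1196, 0.2549, 0.1808, 0.1930, 0.2517], E[r] = 2.3887, γ^t·E[r] = 1.223014, running G = 6.621094
t=4: π = [0.1193, 0.2552, 0.1806, 0.1930, 0.2519], E[r] = 2.3905, γ^t·E[r] = 0.979157, running G = 7.600251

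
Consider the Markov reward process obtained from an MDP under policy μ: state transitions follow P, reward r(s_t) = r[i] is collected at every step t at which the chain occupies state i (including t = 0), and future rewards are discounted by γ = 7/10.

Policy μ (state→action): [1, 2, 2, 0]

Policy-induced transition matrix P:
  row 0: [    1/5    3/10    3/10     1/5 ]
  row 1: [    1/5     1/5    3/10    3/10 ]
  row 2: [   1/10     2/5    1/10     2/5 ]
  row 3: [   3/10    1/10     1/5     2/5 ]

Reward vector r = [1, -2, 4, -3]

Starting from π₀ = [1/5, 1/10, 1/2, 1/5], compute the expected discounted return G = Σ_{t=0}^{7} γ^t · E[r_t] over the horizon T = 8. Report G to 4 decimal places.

G = 0.3622

t=0: π = [0.2000, 0.1000, 0.5000, 0.2000], E[r] = 1.4000, γ^t·E[r] = 1.400000, running G = 1.400000
t=1: π = [0.1700, 0.3000, 0.1800, 0.3500], E[r] = -0.7600, γ^t·E[r] = -0.532000, running G = 0.868000
t=2: π = [0.2170, 0.2180, 0.2290, 0.3360], E[r] = -0.3110, γ^t·E[r] = -0.152390, running G = 0.715610
t=3: π = [0.2107, 0.2339, 0.2206, 0.3348], E[r] = -0.3791, γ^t·E[r] = -0.130031, running G = 0.585579
t=4: π = [0.2114, 0.2317, 0.2224, 0.3345], E[r] = -0.3658, γ^t·E[r] = -0.087831, running G = 0.497748
t=5: π = [0.2112, 0.2322, 0.2221, 0.3345], E[r] = -0.3685, γ^t·E[r] = -0.061931, running G = 0.435816
t=6: π = [0.2112, 0.2321, 0.2221, 0.3345], E[r] = -0.3680, γ^t·E[r] = -0.043296, running G = 0.392520
t=7: π = [0.2112, 0.2321, 0.2221, 0.3345], E[r] = -0.3681, γ^t·E[r] = -0.030315, running G = 0.362205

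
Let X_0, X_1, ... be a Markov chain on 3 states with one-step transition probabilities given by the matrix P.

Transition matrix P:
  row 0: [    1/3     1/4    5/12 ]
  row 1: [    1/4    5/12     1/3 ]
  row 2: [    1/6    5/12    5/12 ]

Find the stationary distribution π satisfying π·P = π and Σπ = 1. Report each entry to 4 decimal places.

Balance equations π_j = Σ_i π_i·P[i][j]:
  π_0 = 1/3·π_0 + 1/4·π_1 + 1/6·π_2
  π_1 = 1/4·π_0 + 5/12·π_1 + 5/12·π_2
  normalize: π_0 + π_1 + π_2 = 1
Solving the linear system gives exactly π = [29/122, 23/61, 47/122].

π = [0.2377, 0.3770, 0.3852]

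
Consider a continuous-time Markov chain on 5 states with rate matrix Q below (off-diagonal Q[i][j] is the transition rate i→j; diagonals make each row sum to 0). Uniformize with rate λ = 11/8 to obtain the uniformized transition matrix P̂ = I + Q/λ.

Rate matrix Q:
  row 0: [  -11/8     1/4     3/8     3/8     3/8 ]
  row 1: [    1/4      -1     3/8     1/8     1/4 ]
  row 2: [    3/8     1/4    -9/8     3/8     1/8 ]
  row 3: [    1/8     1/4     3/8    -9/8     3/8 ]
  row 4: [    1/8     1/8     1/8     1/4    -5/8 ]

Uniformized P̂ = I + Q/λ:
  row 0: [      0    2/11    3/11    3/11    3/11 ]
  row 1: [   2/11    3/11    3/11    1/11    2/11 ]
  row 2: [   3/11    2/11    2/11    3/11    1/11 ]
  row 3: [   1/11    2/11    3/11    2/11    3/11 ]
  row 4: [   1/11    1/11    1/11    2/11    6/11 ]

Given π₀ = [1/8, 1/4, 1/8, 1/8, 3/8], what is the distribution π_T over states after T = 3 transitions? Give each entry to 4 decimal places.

t=0: π = [0.1250, 0.2500, 0.1250, 0.1250, 0.3750]
t=1: π = [0.1250, 0.1705, 0.1932, 0.1818, 0.3295]
t=2: π = [0.1302, 0.1674, 0.1952, 0.1952, 0.3120]
t=3: π = [0.1298, 0.1687, 0.1983, 0.1962, 0.3071]

π = [0.1298, 0.1687, 0.1983, 0.1962, 0.3071]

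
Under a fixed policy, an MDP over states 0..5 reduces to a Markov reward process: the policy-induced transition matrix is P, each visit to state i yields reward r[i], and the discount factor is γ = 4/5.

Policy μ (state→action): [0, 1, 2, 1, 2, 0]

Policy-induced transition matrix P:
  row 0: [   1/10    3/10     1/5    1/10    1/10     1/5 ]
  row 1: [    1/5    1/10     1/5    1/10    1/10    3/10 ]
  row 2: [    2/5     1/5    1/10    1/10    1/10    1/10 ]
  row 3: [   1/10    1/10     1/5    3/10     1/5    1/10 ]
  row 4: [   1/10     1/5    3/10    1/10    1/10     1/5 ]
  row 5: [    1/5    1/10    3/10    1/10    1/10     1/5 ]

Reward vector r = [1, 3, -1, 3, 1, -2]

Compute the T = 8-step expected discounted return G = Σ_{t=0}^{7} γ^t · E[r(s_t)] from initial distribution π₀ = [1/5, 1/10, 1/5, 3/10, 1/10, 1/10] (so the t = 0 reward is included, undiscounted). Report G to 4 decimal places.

G = 3.2121

t=0: π = [0.2000, 0.1000, 0.2000, 0.3000, 0.1000, 0.1000], E[r] = 1.1000, γ^t·E[r] = 1.100000, running G = 1.100000
t=1: π = [0.1800, 0.1700, 0.2000, 0.1600, 0.1300, 0.1600], E[r] = 0.7800, γ^t·E[r] = 0.624000, running G = 1.724000
t=2: π = [0.1930, 0.1690, 0.2090, 0.1320, 0.1160, 0.1810], E[r] = 0.6410, γ^t·E[r] = 0.410240, running G = 2.134240
t=3: π = [0.1977, 0.1711, 0.2088, 0.1264, 0.1132, 0.1828], E[r] = 0.6290, γ^t·E[r] = 0.322048, running G = 2.456288
t=4: π = [0.1980, 0.1717, 0.2087, 0.1253, 0.1126, 0.1836], E[r] = 0.6258, γ^t·E[r] = 0.256340, running G = 2.712628
t=5: π = [0.1981, 0.1717, 0.2088, 0.1251, 0.1125, 0.1838], E[r] = 0.6248, γ^t·E[r] = 0.204725, running G = 2.917353
t=6: π = [0.1982, 0.1718, 0.2088, 0.1250, 0.1125, 0.1838], E[r] = 0.6246, γ^t·E[r] = 0.163747, running G = 3.081101
t=7: π = [0.1982, 0.1718, 0.2088, 0.1250, 0.1125, 0.1838], E[r] = 0.6246, γ^t·E[r] = 0.130993, running G = 3.212093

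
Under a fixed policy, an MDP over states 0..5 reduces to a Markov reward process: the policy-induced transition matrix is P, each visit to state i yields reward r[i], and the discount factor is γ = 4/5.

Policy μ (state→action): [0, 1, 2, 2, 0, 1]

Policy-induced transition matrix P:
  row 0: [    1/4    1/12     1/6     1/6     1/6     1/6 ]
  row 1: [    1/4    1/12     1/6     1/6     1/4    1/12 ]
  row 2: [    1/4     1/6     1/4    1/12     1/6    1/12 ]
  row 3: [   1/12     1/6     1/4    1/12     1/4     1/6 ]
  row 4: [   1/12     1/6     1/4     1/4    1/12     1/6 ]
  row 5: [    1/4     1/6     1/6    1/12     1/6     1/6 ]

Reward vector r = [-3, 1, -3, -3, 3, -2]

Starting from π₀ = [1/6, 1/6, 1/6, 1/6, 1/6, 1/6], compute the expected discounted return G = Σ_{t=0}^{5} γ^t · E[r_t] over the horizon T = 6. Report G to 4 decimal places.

t=0: π = [0.1667, 0.1667, 0.1667, 0.1667, 0.1667, 0.1667], E[r] = -1.1667, γ^t·E[r] = -1.166667, running G = -1.166667
t=1: π = [0.1944, 0.1389, 0.2083, 0.1389, 0.1806, 0.1389], E[r] = -1.2222, γ^t·E[r] = -0.977778, running G = -2.144444
t=2: π = [0.1968, 0.1389, 0.2106, 0.1412, 0.1748, 0.1377], E[r] = -1.2581, γ^t·E[r] = -0.805185, running G = -2.949630
t=3: π = [0.1973, 0.1387, 0.2106, 0.1404, 0.1754, 0.1375], E[r] = -1.2550, γ^t·E[r] = -0.642568, running G = -3.592198
t=4: π = [0.1974, 0.1387, 0.2105, 0.1406, 0.1753, 0.1376], E[r] = -1.2559, γ^t·E[r] = -0.514433, running G = -4.106630
t=5: π = [0.1974, 0.1387, 0.2105, 0.1406, 0.1753, 0.1376], E[r] = -1.2558, γ^t·E[r] = -0.411502, running G = -4.518133

G = -4.5181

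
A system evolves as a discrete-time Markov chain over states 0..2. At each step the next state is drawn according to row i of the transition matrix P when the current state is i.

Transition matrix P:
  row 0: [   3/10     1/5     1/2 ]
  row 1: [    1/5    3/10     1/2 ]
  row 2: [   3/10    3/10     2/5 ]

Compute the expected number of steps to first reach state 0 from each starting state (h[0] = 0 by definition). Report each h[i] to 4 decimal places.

h = [0.0000, 4.0741, 3.7037]

First-step conditioning: h[0] = 0; for i ≠ 0, h[i] = 1 + Σ_k P[i][k]·h[k].
  h[1] = 1 + 3/10·h[1] + 1/2·h[2]
  h[2] = 1 + 3/10·h[1] + 2/5·h[2]
Solving the 2×2 linear system over states ≠ 0 gives exactly h = [0, 110/27, 100/27] (h[0] = 0 is the target).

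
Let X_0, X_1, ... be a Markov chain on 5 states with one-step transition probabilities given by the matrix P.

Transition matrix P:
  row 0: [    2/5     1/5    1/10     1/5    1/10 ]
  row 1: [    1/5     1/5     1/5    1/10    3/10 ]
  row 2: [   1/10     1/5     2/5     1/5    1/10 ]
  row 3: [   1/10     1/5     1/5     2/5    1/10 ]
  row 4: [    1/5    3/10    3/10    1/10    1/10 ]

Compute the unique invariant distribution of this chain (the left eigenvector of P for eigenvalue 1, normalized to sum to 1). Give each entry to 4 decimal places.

Balance equations π_j = Σ_i π_i·P[i][j]:
  π_0 = 2/5·π_0 + 1/5·π_1 + 1/10·π_2 + 1/10·π_3 + 1/5·π_4
  π_1 = 1/5·π_0 + 1/5·π_1 + 1/5·π_2 + 1/5·π_3 + 3/10·π_4
  π_2 = 1/10·π_0 + 1/5·π_1 + 2/5·π_2 + 1/5·π_3 + 3/10·π_4
  π_3 = 1/5·π_0 + 1/10·π_1 + 1/5·π_2 + 2/5·π_3 + 1/10·π_4
  normalize: π_0 + π_1 + π_2 + π_3 + π_4 = 1
Solving the linear system gives exactly π = [19/98, 3/14, 191/784, 23/112, 1/7].

π = [0.1939, 0.2143, 0.2436, 0.2054, 0.1429]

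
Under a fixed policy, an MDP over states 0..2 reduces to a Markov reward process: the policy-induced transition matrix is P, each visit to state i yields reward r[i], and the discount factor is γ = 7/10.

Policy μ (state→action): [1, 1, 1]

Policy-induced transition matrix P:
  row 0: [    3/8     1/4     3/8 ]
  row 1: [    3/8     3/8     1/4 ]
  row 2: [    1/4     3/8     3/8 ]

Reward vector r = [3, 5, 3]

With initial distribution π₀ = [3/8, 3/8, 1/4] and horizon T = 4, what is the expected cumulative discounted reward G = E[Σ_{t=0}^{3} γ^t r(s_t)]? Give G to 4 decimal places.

G = 9.3624

t=0: π = [0.3750, 0.3750, 0.2500], E[r] = 3.7500, γ^t·E[r] = 3.750000, running G = 3.750000
t=1: π = [0.3438, 0.3281, 0.3281], E[r] = 3.6563, γ^t·E[r] = 2.559375, running G = 6.309375
t=2: π = [0.3340, 0.3320, 0.3340], E[r] = 3.6641, γ^t·E[r] = 1.795391, running G = 8.104766
t=3: π = [0.3333, 0.3333, 0.3335], E[r] = 3.6665, γ^t·E[r] = 1.257611, running G = 9.362376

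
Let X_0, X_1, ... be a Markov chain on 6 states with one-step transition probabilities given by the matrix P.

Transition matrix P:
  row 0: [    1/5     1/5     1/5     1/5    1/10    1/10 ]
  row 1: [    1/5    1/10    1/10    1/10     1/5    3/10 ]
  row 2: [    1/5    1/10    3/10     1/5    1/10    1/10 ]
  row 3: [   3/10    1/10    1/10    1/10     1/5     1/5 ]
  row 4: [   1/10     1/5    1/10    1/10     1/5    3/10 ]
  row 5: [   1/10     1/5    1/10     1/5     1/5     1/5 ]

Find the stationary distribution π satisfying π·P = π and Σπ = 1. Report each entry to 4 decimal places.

Balance equations π_j = Σ_i π_i·P[i][j]:
  π_0 = 1/5·π_0 + 1/5·π_1 + 1/5·π_2 + 3/10·π_3 + 1/10·π_4 + 1/10·π_5
  π_1 = 1/5·π_0 + 1/10·π_1 + 1/10·π_2 + 1/10·π_3 + 1/5·π_4 + 1/5·π_5
  π_2 = 1/5·π_0 + 1/10·π_1 + 3/10·π_2 + 1/10·π_3 + 1/10·π_4 + 1/10·π_5
  π_3 = 1/5·π_0 + 1/10·π_1 + 1/5·π_2 + 1/10·π_3 + 1/10·π_4 + 1/5·π_5
  π_4 = 1/10·π_0 + 1/5·π_1 + 1/10·π_2 + 1/5·π_3 + 1/5·π_4 + 1/5·π_5
  normalize: π_0 + π_1 + π_2 + π_3 + π_4 + π_5 = 1
Solving the linear system gives exactly π = [5065/28367, 13153/85101, 4179/28367, 12982/85101, 4749/28367, 16987/85101].

π = [0.1786, 0.1546, 0.1473, 0.1525, 0.1674, 0.1996]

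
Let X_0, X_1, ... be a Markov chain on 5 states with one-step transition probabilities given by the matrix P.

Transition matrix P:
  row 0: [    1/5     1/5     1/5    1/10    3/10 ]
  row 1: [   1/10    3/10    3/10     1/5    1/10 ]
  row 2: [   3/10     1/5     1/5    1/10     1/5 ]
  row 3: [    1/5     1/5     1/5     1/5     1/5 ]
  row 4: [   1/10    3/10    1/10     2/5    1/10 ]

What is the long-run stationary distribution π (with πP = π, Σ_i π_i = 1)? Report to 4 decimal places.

Balance equations π_j = Σ_i π_i·P[i][j]:
  π_0 = 1/5·π_0 + 1/10·π_1 + 3/10·π_2 + 1/5·π_3 + 1/10·π_4
  π_1 = 1/5·π_0 + 3/10·π_1 + 1/5·π_2 + 1/5·π_3 + 3/10·π_4
  π_2 = 1/5·π_0 + 3/10·π_1 + 1/5·π_2 + 1/5·π_3 + 1/10·π_4
  π_3 = 1/10·π_0 + 1/5·π_1 + 1/10·π_2 + 1/5·π_3 + 2/5·π_4
  normalize: π_0 + π_1 + π_2 + π_3 + π_4 = 1
Solving the linear system gives exactly π = [452/2527, 611/2527, 522/2527, 71/361, 445/2527].

π = [0.1789, 0.2418, 0.2066, 0.1967, 0.1761]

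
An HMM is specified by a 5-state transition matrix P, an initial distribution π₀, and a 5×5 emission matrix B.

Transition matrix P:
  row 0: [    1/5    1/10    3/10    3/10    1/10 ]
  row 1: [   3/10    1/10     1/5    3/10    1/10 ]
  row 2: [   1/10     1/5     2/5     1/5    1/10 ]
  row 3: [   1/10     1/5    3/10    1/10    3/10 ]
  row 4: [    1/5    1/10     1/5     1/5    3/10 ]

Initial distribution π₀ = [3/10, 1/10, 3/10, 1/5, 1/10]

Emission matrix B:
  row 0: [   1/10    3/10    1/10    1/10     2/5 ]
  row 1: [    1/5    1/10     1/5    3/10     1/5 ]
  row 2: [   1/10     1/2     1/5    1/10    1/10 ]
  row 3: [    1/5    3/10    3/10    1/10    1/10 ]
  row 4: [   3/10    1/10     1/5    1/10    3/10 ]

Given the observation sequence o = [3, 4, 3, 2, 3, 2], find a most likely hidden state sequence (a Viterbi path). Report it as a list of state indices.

path = [1, 0, 1, 3, 1, 3]

t=0: δ = [3.000e-02, 3.000e-02, 3.000e-02, 2.000e-02, 1.000e-02]  (obs o_0=3)
t=1: δ = [3.600e-03, 1.200e-03, 1.200e-03, 9.000e-04, 1.800e-03]  ψ = [1, 2, 2, 0, 3]  (obs o_1=4)
t=2: δ = [7.200e-05, 1.080e-04, 1.080e-04, 1.080e-04, 5.400e-05]  ψ = [0, 0, 0, 0, 4]  (obs o_2=3)
t=3: δ = [3.240e-06, 4.320e-06, 8.640e-06, 9.720e-06, 6.480e-06]  ψ = [1, 2, 2, 1, 3]  (obs o_3=2)
t=4: δ = [1.296e-07, 5.832e-07, 3.456e-07, 1.728e-07, 2.916e-07]  ψ = [1, 3, 2, 2, 3]  (obs o_4=3)
t=5: δ = [1.750e-08, 1.382e-08, 2.765e-08, 5.249e-08, 1.750e-08]  ψ = [1, 2, 2, 1, 4]  (obs o_5=2)
backtrack: best end state = 3; path = [1, 0, 1, 3, 1, 3]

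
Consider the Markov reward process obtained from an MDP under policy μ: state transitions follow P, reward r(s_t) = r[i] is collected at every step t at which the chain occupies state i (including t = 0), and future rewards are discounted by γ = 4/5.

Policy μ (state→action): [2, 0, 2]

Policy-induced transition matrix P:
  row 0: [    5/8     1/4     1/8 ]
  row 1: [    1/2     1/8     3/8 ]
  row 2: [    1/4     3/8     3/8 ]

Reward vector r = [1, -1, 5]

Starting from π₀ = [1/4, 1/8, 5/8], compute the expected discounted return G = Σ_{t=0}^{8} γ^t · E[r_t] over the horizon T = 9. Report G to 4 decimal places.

t=0: π = [0.2500, 0.1250, 0.6250], E[r] = 3.2500, γ^t·E[r] = 3.250000, running G = 3.250000
t=1: π = [0.3750, 0.3125, 0.3125], E[r] = 1.6250, γ^t·E[r] = 1.300000, running G = 4.550000
t=2: π = [0.4688, 0.2500, 0.2813], E[r] = 1.6250, γ^t·E[r] = 1.040000, running G = 5.590000
t=3: π = [0.4883, 0.2539, 0.2578], E[r] = 1.5234, γ^t·E[r] = 0.780000, running G = 6.370000
t=4: π = [0.4966, 0.2505, 0.2529], E[r] = 1.5107, γ^t·E[r] = 0.618800, running G = 6.988800
t=5: π = [0.4988, 0.2503, 0.2509], E[r] = 1.5028, γ^t·E[r] = 0.492440, running G = 7.481240
t=6: π = [0.4996, 0.2501, 0.2503], E[r] = 1.5010, γ^t·E[r] = 0.393484, running G = 7.874724
t=7: π = [0.4999, 0.2500, 0.2501], E[r] = 1.5003, γ^t·E[r] = 0.314636, running G = 8.189360
t=8: π = [0.5000, 0.2500, 0.2500], E[r] = 1.5001, γ^t·E[r] = 0.251675, running G = 8.441036

G = 8.4410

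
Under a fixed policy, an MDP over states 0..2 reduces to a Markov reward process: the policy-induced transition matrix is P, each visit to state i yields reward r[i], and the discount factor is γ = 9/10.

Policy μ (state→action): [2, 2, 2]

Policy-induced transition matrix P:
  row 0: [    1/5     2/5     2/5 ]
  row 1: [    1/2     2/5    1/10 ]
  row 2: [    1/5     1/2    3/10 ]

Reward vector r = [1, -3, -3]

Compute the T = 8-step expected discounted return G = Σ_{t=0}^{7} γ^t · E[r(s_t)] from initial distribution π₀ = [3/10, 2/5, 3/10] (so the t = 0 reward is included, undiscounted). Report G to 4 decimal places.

t=0: π = [0.3000, 0.4000, 0.3000], E[r] = -1.8000, γ^t·E[r] = -1.800000, running G = -1.800000
t=1: π = [0.3200, 0.4300, 0.2500], E[r] = -1.7200, γ^t·E[r] = -1.548000, running G = -3.348000
t=2: π = [0.3290, 0.4250, 0.2460], E[r] = -1.6840, γ^t·E[r] = -1.364040, running G = -4.712040
t=3: π = [0.3275, 0.4246, 0.2479], E[r] = -1.6900, γ^t·E[r] = -1.232010, running G = -5.944050
t=4: π = [0.3274, 0.4248, 0.2478], E[r] = -1.6905, γ^t·E[r] = -1.109124, running G = -7.053174
t=5: π = [0.3274, 0.4248, 0.2478], E[r] = -1.6903, γ^t·E[r] = -0.998077, running G = -8.051251
t=6: π = [0.3274, 0.4248, 0.2478], E[r] = -1.6903, γ^t·E[r] = -0.898274, running G = -8.949525
t=7: π = [0.3274, 0.4248, 0.2478], E[r] = -1.6903, γ^t·E[r] = -0.808449, running G = -9.757974

G = -9.7580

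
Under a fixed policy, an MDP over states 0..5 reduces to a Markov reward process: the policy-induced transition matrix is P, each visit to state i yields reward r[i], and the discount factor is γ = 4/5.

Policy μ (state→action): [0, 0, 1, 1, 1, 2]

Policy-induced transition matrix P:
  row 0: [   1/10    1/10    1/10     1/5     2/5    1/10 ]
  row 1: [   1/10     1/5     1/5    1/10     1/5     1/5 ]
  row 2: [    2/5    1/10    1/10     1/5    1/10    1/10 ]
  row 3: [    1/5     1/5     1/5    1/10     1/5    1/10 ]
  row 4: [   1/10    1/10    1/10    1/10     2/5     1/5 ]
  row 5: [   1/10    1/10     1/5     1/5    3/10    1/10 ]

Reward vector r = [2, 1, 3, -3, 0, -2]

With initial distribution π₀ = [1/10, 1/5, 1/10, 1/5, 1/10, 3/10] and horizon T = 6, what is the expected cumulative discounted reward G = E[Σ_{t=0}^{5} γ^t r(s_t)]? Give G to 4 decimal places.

t=0: π = [0.1000, 0.2000, 0.1000, 0.2000, 0.1000, 0.3000], E[r] = -0.5000, γ^t·E[r] = -0.500000, running G = -0.500000
t=1: π = [0.1500, 0.1400, 0.1700, 0.1500, 0.2600, 0.1300], E[r] = 0.2400, γ^t·E[r] = 0.192000, running G = -0.308000
t=2: π = [0.1660, 0.1290, 0.1420, 0.1450, 0.2780, 0.1400], E[r] = 0.1720, γ^t·E[r] = 0.110080, running G = -0.197920
t=3: π = [0.1571, 0.1274, 0.1414, 0.1448, 0.2886, 0.1407], E[r] = 0.1500, γ^t·E[r] = 0.076800, running G = -0.121120
t=4: π = [0.1569, 0.1272, 0.1413, 0.1439, 0.2891, 0.1416], E[r] = 0.1499, γ^t·E[r] = 0.061411, running G = -0.059709
t=5: π = [0.1568, 0.1271, 0.1413, 0.1440, 0.2892, 0.1416], E[r] = 0.1493, γ^t·E[r] = 0.048922, running G = -0.010786

G = -0.0108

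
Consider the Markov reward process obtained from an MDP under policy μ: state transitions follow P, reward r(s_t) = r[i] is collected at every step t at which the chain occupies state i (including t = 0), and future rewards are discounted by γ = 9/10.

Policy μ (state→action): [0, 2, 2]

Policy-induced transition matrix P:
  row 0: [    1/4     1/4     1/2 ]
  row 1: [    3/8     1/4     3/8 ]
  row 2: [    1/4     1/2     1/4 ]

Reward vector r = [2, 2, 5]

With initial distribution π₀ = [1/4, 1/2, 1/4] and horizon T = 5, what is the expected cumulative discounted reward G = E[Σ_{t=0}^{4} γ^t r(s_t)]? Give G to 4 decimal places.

G = 12.3641

t=0: π = [0.2500, 0.5000, 0.2500], E[r] = 2.7500, γ^t·E[r] = 2.750000, running G = 2.750000
t=1: π = [0.3125, 0.3125, 0.3750], E[r] = 3.1250, γ^t·E[r] = 2.812500, running G = 5.562500
t=2: π = [0.2891, 0.3438, 0.3672], E[r] = 3.1016, γ^t·E[r] = 2.512266, running G = 8.074766
t=3: π = [0.2930, 0.3418, 0.3652], E[r] = 3.0957, γ^t·E[r] = 2.256768, running G = 10.331533
t=4: π = [0.2927, 0.3413, 0.3660], E[r] = 3.0979, γ^t·E[r] = 2.032532, running G = 12.364066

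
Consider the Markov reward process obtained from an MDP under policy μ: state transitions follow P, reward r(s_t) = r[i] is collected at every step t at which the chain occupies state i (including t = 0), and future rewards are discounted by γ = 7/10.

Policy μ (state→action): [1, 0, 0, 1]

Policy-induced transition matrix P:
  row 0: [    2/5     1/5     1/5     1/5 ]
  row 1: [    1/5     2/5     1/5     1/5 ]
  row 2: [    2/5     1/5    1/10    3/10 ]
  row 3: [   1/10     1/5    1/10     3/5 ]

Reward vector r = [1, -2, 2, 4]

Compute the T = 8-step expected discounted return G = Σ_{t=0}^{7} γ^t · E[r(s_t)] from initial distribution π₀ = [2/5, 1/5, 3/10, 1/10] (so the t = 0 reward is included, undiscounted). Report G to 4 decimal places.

G = 3.9392

t=0: π = [0.4000, 0.2000, 0.3000, 0.1000], E[r] = 1.0000, γ^t·E[r] = 1.000000, running G = 1.000000
t=1: π = [0.3300, 0.2400, 0.1600, 0.2700], E[r] = 1.2500, γ^t·E[r] = 0.875000, running G = 1.875000
t=2: π = [0.2710, 0.2480, 0.1570, 0.3240], E[r] = 1.3850, γ^t·E[r] = 0.678650, running G = 2.553650
t=3: π = [0.2532, 0.2496, 0.1519, 0.3453], E[r] = 1.4390, γ^t·E[r] = 0.493577, running G = 3.047227
t=4: π = [0.2465, 0.2499, 0.1503, 0.3533], E[r] = 1.4605, γ^t·E[r] = 0.350654, running G = 3.397881
t=5: π = [0.2440, 0.2500, 0.1496, 0.3564], E[r] = 1.4687, γ^t·E[r] = 0.246852, running G = 3.644733
t=6: π = [0.2431, 0.2500, 0.1494, 0.3575], E[r] = 1.4719, γ^t·E[r] = 0.173171, running G = 3.817904
t=7: π = [0.2427, 0.2500, 0.1493, 0.3579], E[r] = 1.4731, γ^t·E[r] = 0.121319, running G = 3.939223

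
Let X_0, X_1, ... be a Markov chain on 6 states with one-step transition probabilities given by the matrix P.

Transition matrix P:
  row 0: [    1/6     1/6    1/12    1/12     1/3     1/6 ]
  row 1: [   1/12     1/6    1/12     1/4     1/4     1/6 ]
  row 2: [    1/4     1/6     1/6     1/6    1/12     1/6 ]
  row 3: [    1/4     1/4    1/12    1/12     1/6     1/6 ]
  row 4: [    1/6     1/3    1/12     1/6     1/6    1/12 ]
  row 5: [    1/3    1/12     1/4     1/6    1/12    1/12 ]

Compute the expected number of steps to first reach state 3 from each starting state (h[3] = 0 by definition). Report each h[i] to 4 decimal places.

First-step conditioning: h[3] = 0; for i ≠ 3, h[i] = 1 + Σ_k P[i][k]·h[k].
  h[0] = 1 + 1/6·h[0] + 1/6·h[1] + 1/12·h[2] + 1/3·h[4] + 1/6·h[5]
  h[1] = 1 + 1/12·h[0] + 1/6·h[1] + 1/12·h[2] + 1/4·h[4] + 1/6·h[5]
  h[2] = 1 + 1/4·h[0] + 1/6·h[1] + 1/6·h[2] + 1/12·h[4] + 1/6·h[5]
  h[4] = 1 + 1/6·h[0] + 1/3·h[1] + 1/12·h[2] + 1/6·h[4] + 1/12·h[5]
  h[5] = 1 + 1/3·h[0] + 1/12·h[1] + 1/4·h[2] + 1/12·h[4] + 1/12·h[5]
Solving the 5×5 linear system over states ≠ 3 gives exactly h = [23853/3685, 20057/3685, 22272/3685, 0, 21699/3685, 22564/3685] (h[3] = 0 is the target).

h = [6.4730, 5.4429, 6.0440, 0.0000, 5.8885, 6.1232]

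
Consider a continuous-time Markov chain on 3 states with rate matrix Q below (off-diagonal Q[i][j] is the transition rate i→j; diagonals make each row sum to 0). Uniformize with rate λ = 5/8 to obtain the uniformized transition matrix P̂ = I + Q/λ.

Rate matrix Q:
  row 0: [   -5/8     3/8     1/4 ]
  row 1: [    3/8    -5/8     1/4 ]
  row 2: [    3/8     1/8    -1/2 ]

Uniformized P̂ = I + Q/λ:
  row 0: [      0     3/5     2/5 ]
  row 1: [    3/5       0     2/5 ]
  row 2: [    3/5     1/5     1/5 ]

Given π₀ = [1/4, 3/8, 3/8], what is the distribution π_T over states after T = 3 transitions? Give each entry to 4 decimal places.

π = [0.4020, 0.2650, 0.3330]

t=0: π = [0.2500, 0.3750, 0.3750]
t=1: π = [0.4500, 0.2250, 0.3250]
t=2: π = [0.3300, 0.3350, 0.3350]
t=3: π = [0.4020, 0.2650, 0.3330]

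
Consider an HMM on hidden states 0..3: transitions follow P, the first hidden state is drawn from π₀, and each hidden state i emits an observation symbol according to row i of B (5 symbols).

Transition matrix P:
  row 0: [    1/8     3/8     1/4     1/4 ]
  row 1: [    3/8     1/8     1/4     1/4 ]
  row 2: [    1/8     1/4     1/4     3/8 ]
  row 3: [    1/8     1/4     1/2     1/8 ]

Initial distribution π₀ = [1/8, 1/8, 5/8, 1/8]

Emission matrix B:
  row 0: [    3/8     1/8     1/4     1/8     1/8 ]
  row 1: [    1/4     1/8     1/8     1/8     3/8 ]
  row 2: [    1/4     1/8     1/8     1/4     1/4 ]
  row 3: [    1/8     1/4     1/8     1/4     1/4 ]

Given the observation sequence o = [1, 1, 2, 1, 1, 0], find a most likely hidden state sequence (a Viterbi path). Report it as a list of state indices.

t=0: δ = [1.562e-02, 1.562e-02, 7.812e-02, 3.125e-02]  (obs o_0=1)
t=1: δ = [1.221e-03, 2.441e-03, 2.441e-03, 7.324e-03]  ψ = [2, 2, 2, 2]  (obs o_1=1)
t=2: δ = [2.289e-04, 2.289e-04, 4.578e-04, 1.144e-04]  ψ = [1, 3, 3, 2]  (obs o_2=2)
t=3: δ = [1.073e-05, 1.431e-05, 1.431e-05, 4.292e-05]  ψ = [1, 2, 2, 2]  (obs o_3=1)
t=4: δ = [6.706e-07, 1.341e-06, 2.682e-06, 1.341e-06]  ψ = [1, 3, 3, 2]  (obs o_4=1)
t=5: δ = [1.886e-07, 1.676e-07, 1.676e-07, 1.257e-07]  ψ = [1, 2, 2, 2]  (obs o_5=0)
backtrack: best end state = 0; path = [2, 3, 2, 3, 1, 0]

path = [2, 3, 2, 3, 1, 0]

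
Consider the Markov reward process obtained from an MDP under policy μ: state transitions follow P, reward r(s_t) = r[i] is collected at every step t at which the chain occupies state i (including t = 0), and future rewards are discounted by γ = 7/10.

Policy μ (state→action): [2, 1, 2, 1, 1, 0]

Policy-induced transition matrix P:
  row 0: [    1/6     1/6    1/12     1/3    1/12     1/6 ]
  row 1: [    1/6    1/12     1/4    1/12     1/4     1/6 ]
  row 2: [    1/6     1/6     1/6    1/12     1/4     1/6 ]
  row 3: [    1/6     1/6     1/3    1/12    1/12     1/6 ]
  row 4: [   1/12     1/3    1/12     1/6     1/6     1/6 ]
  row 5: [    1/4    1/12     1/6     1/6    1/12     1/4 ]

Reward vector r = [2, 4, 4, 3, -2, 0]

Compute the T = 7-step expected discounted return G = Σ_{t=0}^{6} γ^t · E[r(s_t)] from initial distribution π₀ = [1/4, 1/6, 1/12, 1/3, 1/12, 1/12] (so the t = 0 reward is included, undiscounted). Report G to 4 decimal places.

t=0: π = [0.2500, 0.1667, 0.0833, 0.3333, 0.0833, 0.0833], E[r] = 2.3333, γ^t·E[r] = 2.333333, running G = 2.333333
t=1: π = [0.1667, 0.1597, 0.2083, 0.1597, 0.1319, 0.1736], E[r] = 2.0208, γ^t·E[r] = 1.414583, running G = 3.747917
t=2: π = [0.1701, 0.1609, 0.1817, 0.1505, 0.1557, 0.1811], E[r] = 1.8507, γ^t·E[r] = 0.906840, running G = 4.654757
t=3: π = [0.1688, 0.1641, 0.1780, 0.1539, 0.1534, 0.1818], E[r] = 1.8610, γ^t·E[r] = 0.638328, running G = 5.293085
t=4: π = [0.1690, 0.1634, 0.1791, 0.1535, 0.1531, 0.1818], E[r] = 1.8624, γ^t·E[r] = 0.447165, running G = 5.740250
t=5: π = [0.1691, 0.1634, 0.1790, 0.1535, 0.1532, 0.1818], E[r] = 1.8620, γ^t·E[r] = 0.312944, running G = 6.053194
t=6: π = [0.1691, 0.1634, 0.1790, 0.1535, 0.1532, 0.1818], E[r] = 1.8621, γ^t·E[r] = 0.219072, running G = 6.272266

G = 6.2723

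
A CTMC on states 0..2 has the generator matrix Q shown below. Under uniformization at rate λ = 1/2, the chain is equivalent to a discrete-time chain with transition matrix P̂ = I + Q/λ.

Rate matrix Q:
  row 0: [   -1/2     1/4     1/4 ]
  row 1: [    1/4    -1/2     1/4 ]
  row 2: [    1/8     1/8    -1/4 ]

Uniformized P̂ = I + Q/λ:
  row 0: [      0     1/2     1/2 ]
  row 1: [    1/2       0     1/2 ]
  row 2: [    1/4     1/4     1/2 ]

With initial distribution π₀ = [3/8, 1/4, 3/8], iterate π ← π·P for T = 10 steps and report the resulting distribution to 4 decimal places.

π = [0.2501, 0.2499, 0.5000]

t=0: π = [0.3750, 0.2500, 0.3750]
t=1: π = [0.2188, 0.2813, 0.5000]
t=2: π = [0.2656, 0.2344, 0.5000]
t=3: π = [0.2422, 0.2578, 0.5000]
t=4: π = [0.2539, 0.2461, 0.5000]
t=5: π = [0.2480, 0.2520, 0.5000]
t=6: π = [0.2510, 0.2490, 0.5000]
t=7: π = [0.2495, 0.2505, 0.5000]
t=8: π = [0.2502, 0.2498, 0.5000]
t=9: π = [0.2499, 0.2501, 0.5000]
t=10: π = [0.2501, 0.2499, 0.5000]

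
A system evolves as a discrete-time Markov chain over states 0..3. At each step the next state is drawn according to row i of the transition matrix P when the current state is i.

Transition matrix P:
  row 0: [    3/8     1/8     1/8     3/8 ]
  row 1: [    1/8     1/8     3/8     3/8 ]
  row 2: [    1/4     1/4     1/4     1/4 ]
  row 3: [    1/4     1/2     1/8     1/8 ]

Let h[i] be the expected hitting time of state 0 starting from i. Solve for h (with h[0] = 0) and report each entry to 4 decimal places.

First-step conditioning: h[0] = 0; for i ≠ 0, h[i] = 1 + Σ_k P[i][k]·h[k].
  h[1] = 1 + 1/8·h[1] + 3/8·h[2] + 3/8·h[3]
  h[2] = 1 + 1/4·h[1] + 1/4·h[2] + 1/4·h[3]
  h[3] = 1 + 1/2·h[1] + 1/8·h[2] + 1/8·h[3]
Solving the 3×3 linear system over states ≠ 0 gives exactly h = [0, 88/17, 79/17, 81/17] (h[0] = 0 is the target).

h = [0.0000, 5.1765, 4.6471, 4.7647]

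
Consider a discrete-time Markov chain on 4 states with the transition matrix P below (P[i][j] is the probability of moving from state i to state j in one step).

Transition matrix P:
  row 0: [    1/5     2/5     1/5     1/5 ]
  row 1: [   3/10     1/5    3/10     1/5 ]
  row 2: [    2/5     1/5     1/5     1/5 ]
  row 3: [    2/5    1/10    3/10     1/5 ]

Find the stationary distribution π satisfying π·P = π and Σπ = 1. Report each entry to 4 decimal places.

Balance equations π_j = Σ_i π_i·P[i][j]:
  π_0 = 1/5·π_0 + 3/10·π_1 + 2/5·π_2 + 2/5·π_3
  π_1 = 2/5·π_0 + 1/5·π_1 + 1/5·π_2 + 1/10·π_3
  π_2 = 1/5·π_0 + 3/10·π_1 + 1/5·π_2 + 3/10·π_3
  normalize: π_0 + π_1 + π_2 + π_3 = 1
Solving the linear system gives exactly π = [191/610, 74/305, 149/610, 1/5].

π = [0.3131, 0.2426, 0.2443, 0.2000]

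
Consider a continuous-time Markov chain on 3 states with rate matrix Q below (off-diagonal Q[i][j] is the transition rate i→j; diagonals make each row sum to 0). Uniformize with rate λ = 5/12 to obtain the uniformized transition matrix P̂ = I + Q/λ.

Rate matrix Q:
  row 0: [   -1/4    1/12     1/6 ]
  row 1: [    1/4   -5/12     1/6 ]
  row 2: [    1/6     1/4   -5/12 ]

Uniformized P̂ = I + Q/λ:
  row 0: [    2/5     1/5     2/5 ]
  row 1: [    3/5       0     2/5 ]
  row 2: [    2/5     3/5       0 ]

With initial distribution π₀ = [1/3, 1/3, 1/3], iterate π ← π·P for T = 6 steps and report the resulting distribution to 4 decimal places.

t=0: π = [0.3333, 0.3333, 0.3333]
t=1: π = [0.4667, 0.2667, 0.2667]
t=2: π = [0.4533, 0.2533, 0.2933]
t=3: π = [0.4507, 0.2667, 0.2827]
t=4: π = [0.4533, 0.2597, 0.2869]
t=5: π = [0.4519, 0.2628, 0.2852]
t=6: π = [0.4526, 0.2615, 0.2859]

π = [0.4526, 0.2615, 0.2859]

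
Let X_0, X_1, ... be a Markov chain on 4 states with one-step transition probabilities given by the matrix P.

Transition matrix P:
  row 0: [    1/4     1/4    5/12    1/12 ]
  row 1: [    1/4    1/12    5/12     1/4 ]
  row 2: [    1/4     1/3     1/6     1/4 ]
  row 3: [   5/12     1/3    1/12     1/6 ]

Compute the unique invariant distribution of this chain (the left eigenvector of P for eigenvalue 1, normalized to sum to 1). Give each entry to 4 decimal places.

Balance equations π_j = Σ_i π_i·P[i][j]:
  π_0 = 1/4·π_0 + 1/4·π_1 + 1/4·π_2 + 5/12·π_3
  π_1 = 1/4·π_0 + 1/12·π_1 + 1/3·π_2 + 1/3·π_3
  π_2 = 5/12·π_0 + 5/12·π_1 + 1/6·π_2 + 1/12·π_3
  normalize: π_0 + π_1 + π_2 + π_3 = 1
Solving the linear system gives exactly π = [9/32, 119/480, 17/60, 3/16].

π = [0.2813, 0.2479, 0.2833, 0.1875]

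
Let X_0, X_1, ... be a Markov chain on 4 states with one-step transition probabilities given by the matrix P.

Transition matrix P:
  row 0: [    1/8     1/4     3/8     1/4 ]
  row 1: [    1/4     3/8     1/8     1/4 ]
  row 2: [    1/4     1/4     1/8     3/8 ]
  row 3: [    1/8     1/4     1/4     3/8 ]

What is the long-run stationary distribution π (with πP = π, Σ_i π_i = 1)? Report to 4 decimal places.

Balance equations π_j = Σ_i π_i·P[i][j]:
  π_0 = 1/8·π_0 + 1/4·π_1 + 1/4·π_2 + 1/8·π_3
  π_1 = 1/4·π_0 + 3/8·π_1 + 1/4·π_2 + 1/4·π_3
  π_2 = 3/8·π_0 + 1/8·π_1 + 1/8·π_2 + 1/4·π_3
  normalize: π_0 + π_1 + π_2 + π_3 = 1
Solving the linear system gives exactly π = [93/497, 2/7, 15/71, 157/497].

π = [0.1871, 0.2857, 0.2113, 0.3159]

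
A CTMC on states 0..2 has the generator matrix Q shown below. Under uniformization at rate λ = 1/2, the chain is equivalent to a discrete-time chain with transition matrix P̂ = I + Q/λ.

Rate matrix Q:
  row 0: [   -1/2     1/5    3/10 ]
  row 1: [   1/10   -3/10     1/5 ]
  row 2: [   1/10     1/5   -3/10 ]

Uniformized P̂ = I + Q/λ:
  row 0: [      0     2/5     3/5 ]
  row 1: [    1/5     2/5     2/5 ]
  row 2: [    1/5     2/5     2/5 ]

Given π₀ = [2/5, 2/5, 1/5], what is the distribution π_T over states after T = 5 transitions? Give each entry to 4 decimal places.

π = [0.1666, 0.4000, 0.4334]

t=0: π = [0.4000, 0.4000, 0.2000]
t=1: π = [0.1200, 0.4000, 0.4800]
t=2: π = [0.1760, 0.4000, 0.4240]
t=3: π = [0.1648, 0.4000, 0.4352]
t=4: π = [0.1670, 0.4000, 0.4330]
t=5: π = [0.1666, 0.4000, 0.4334]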